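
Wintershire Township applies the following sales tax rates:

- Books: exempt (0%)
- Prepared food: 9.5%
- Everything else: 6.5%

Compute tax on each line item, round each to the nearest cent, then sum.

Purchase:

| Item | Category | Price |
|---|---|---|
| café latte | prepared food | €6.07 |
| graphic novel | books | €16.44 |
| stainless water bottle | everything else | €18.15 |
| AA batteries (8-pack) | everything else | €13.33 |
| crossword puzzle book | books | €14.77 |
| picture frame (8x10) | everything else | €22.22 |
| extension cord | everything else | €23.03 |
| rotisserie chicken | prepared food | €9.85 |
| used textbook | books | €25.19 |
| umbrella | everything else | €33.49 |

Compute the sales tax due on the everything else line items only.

€7.17

Stainless water bottle €18.15: everything else → 6.5% → €1.18
AA batteries (8-pack) €13.33: everything else → 6.5% → €0.87
Picture frame (8x10) €22.22: everything else → 6.5% → €1.44
Extension cord €23.03: everything else → 6.5% → €1.50
Umbrella €33.49: everything else → 6.5% → €2.18
Tax on everything else = €1.18 + €0.87 + €1.44 + €1.50 + €2.18 = €7.17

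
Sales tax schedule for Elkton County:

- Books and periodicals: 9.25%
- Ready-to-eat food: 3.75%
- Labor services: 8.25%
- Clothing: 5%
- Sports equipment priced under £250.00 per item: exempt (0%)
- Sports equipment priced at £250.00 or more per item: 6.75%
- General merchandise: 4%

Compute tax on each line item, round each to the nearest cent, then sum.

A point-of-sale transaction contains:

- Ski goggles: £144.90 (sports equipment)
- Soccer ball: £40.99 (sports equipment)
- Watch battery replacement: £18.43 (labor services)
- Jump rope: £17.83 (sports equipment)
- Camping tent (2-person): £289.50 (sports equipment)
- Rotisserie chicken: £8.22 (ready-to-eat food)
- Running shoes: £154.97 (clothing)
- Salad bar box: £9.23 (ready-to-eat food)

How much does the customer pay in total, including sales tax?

£713.54

Ski goggles £144.90: sports equipment, under £250.00 → 0% → £0.00
Soccer ball £40.99: sports equipment, under £250.00 → 0% → £0.00
Watch battery replacement £18.43: labor services → 8.25% → £1.52
Jump rope £17.83: sports equipment, under £250.00 → 0% → £0.00
Camping tent (2-person) £289.50: sports equipment, £250.00 or more → 6.75% → £19.54
Rotisserie chicken £8.22: ready-to-eat food → 3.75% → £0.31
Running shoes £154.97: clothing → 5% → £7.75
Salad bar box £9.23: ready-to-eat food → 3.75% → £0.35
Subtotal = £684.07; tax = £29.47; total due = £713.54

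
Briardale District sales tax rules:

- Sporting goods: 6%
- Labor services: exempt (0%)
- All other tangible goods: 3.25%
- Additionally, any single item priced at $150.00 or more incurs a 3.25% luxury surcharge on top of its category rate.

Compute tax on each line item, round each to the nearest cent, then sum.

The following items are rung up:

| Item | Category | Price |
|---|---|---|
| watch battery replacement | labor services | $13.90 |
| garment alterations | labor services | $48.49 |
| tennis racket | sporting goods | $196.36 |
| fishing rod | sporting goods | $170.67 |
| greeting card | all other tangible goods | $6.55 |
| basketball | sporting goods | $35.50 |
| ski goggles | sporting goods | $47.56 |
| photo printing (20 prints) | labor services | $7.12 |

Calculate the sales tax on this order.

$39.14

Watch battery replacement $13.90: labor services → 0% → $0.00
Garment alterations $48.49: labor services → 0% → $0.00
Tennis racket $196.36: sporting goods → 6% + 3.25% surcharge = 9.25% → $18.16
Fishing rod $170.67: sporting goods → 6% + 3.25% surcharge = 9.25% → $15.79
Greeting card $6.55: all other tangible goods → 3.25% → $0.21
Basketball $35.50: sporting goods → 6% → $2.13
Ski goggles $47.56: sporting goods → 6% → $2.85
Photo printing (20 prints) $7.12: labor services → 0% → $0.00
Total tax = $18.16 + $15.79 + $0.21 + $2.13 + $2.85 = $39.14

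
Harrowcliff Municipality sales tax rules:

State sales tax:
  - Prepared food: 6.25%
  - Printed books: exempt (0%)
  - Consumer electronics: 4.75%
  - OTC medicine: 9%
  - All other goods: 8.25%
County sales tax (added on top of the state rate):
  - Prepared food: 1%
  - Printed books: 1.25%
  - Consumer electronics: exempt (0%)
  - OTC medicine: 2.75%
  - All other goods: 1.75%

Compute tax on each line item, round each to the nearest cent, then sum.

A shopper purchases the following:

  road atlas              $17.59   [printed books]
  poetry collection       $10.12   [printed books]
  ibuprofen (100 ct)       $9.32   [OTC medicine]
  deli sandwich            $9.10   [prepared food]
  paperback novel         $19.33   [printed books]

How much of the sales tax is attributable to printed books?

$0.59

Road atlas $17.59: printed books → 0% + 1.25% county = 1.25% → $0.22
Poetry collection $10.12: printed books → 0% + 1.25% county = 1.25% → $0.13
Paperback novel $19.33: printed books → 0% + 1.25% county = 1.25% → $0.24
Tax on printed books = $0.22 + $0.13 + $0.24 = $0.59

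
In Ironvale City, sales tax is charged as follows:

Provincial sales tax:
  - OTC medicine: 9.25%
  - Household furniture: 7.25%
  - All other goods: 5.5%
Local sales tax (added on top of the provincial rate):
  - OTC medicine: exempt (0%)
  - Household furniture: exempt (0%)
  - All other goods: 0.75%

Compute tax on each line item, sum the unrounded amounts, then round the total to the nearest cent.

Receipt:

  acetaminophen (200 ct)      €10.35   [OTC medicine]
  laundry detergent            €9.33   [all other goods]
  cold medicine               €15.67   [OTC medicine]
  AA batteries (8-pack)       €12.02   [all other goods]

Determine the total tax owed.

€3.74

Acetaminophen (200 ct) €10.35: OTC medicine → 9.25% + 0% local = 9.25% → €0.957375
Laundry detergent €9.33: all other goods → 5.5% + 0.75% local = 6.25% → €0.583125
Cold medicine €15.67: OTC medicine → 9.25% + 0% local = 9.25% → €1.449475
AA batteries (8-pack) €12.02: all other goods → 5.5% + 0.75% local = 6.25% → €0.75125
Unrounded tax sum = €3.741225 → €3.74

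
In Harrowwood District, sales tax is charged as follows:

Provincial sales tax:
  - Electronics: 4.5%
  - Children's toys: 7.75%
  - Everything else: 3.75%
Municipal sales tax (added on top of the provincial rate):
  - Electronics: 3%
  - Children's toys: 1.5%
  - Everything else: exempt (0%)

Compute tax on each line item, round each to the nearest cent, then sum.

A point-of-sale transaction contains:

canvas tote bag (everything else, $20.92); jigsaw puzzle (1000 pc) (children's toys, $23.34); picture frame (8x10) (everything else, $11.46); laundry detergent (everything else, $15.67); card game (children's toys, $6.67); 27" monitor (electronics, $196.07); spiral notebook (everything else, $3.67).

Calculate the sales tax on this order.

$19.43

Canvas tote bag $20.92: everything else → 3.75% + 0% municipal = 3.75% → $0.78
Jigsaw puzzle (1000 pc) $23.34: children's toys → 7.75% + 1.5% municipal = 9.25% → $2.16
Picture frame (8x10) $11.46: everything else → 3.75% + 0% municipal = 3.75% → $0.43
Laundry detergent $15.67: everything else → 3.75% + 0% municipal = 3.75% → $0.59
Card game $6.67: children's toys → 7.75% + 1.5% municipal = 9.25% → $0.62
27" monitor $196.07: electronics → 4.5% + 3% municipal = 7.5% → $14.71
Spiral notebook $3.67: everything else → 3.75% + 0% municipal = 3.75% → $0.14
Total tax = $0.78 + $2.16 + $0.43 + $0.59 + $0.62 + $14.71 + $0.14 = $19.43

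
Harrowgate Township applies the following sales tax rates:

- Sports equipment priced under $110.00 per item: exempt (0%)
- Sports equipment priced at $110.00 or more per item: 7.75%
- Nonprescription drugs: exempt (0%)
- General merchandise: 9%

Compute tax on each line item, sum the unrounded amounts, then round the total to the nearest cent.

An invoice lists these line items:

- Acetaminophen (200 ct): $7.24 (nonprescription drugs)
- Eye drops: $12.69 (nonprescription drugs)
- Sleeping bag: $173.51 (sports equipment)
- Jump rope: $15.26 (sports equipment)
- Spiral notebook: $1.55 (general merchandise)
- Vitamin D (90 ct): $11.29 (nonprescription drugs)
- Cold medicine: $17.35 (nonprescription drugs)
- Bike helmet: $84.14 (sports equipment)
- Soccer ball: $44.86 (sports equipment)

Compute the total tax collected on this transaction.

Acetaminophen (200 ct) $7.24: nonprescription drugs → 0% → $0.00
Eye drops $12.69: nonprescription drugs → 0% → $0.00
Sleeping bag $173.51: sports equipment, $110.00 or more → 7.75% → $13.447025
Jump rope $15.26: sports equipment, under $110.00 → 0% → $0.00
Spiral notebook $1.55: general merchandise → 9% → $0.1395
Vitamin D (90 ct) $11.29: nonprescription drugs → 0% → $0.00
Cold medicine $17.35: nonprescription drugs → 0% → $0.00
Bike helmet $84.14: sports equipment, under $110.00 → 0% → $0.00
Soccer ball $44.86: sports equipment, under $110.00 → 0% → $0.00
Unrounded tax sum = $13.586525 → $13.59

$13.59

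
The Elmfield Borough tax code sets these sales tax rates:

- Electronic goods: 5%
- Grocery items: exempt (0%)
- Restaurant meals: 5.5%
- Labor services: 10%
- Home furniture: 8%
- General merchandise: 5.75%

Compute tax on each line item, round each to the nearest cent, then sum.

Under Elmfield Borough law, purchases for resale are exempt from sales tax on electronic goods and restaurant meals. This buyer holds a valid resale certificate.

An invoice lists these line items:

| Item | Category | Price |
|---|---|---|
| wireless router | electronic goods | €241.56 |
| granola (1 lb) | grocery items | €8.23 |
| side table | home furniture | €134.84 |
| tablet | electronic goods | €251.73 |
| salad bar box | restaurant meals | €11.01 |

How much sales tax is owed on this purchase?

€10.79

Wireless router €241.56: electronic goods, buyer-exempt → 0% → €0.00
Granola (1 lb) €8.23: grocery items → 0% → €0.00
Side table €134.84: home furniture → 8% → €10.79
Tablet €251.73: electronic goods, buyer-exempt → 0% → €0.00
Salad bar box €11.01: restaurant meals, buyer-exempt → 0% → €0.00
Total tax = €10.79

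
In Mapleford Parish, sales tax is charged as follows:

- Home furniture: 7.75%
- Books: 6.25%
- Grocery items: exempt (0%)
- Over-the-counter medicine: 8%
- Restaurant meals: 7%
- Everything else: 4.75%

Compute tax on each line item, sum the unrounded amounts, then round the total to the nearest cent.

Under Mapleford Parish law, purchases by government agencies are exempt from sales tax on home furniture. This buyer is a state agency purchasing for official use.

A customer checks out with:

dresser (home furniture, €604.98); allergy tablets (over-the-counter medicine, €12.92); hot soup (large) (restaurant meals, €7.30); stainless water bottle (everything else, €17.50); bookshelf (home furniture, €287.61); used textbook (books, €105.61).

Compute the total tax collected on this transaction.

€8.98

Dresser €604.98: home furniture, buyer-exempt → 0% → €0.00
Allergy tablets €12.92: over-the-counter medicine → 8% → €1.0336
Hot soup (large) €7.30: restaurant meals → 7% → €0.511
Stainless water bottle €17.50: everything else → 4.75% → €0.83125
Bookshelf €287.61: home furniture, buyer-exempt → 0% → €0.00
Used textbook €105.61: books → 6.25% → €6.600625
Unrounded tax sum = €8.976475 → €8.98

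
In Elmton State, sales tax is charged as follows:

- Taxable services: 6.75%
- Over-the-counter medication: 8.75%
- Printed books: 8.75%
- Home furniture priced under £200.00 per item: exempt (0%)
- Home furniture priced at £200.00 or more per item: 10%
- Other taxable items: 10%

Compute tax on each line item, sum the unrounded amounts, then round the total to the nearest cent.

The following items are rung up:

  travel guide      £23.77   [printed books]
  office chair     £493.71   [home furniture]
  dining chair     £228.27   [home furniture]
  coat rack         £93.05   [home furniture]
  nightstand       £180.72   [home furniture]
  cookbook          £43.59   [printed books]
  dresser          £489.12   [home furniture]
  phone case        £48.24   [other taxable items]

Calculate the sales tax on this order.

£131.83

Travel guide £23.77: printed books → 8.75% → £2.079875
Office chair £493.71: home furniture, £200.00 or more → 10% → £49.371
Dining chair £228.27: home furniture, £200.00 or more → 10% → £22.827
Coat rack £93.05: home furniture, under £200.00 → 0% → £0.00
Nightstand £180.72: home furniture, under £200.00 → 0% → £0.00
Cookbook £43.59: printed books → 8.75% → £3.814125
Dresser £489.12: home furniture, £200.00 or more → 10% → £48.912
Phone case £48.24: other taxable items → 10% → £4.824
Unrounded tax sum = £131.828 → £131.83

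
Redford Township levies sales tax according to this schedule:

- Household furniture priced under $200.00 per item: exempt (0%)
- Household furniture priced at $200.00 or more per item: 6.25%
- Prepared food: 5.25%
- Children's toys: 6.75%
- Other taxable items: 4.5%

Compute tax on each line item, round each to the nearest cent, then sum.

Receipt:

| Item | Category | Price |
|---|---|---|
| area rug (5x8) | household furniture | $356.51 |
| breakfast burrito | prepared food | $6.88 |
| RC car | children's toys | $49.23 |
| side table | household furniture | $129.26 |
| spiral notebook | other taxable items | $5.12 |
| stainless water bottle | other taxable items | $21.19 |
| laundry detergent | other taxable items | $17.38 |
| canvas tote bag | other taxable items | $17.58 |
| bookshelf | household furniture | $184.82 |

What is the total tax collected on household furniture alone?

$22.28

Area rug (5x8) $356.51: household furniture, $200.00 or more → 6.25% → $22.28
Side table $129.26: household furniture, under $200.00 → 0% → $0.00
Bookshelf $184.82: household furniture, under $200.00 → 0% → $0.00
Tax on household furniture = $22.28 + $0.00 + $0.00 = $22.28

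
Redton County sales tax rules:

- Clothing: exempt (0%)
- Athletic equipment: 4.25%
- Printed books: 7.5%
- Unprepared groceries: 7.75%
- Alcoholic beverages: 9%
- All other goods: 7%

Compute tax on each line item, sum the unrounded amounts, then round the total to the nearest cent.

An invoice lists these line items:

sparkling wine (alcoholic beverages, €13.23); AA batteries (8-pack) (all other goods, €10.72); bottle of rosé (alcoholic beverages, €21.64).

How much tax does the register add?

Sparkling wine €13.23: alcoholic beverages → 9% → €1.1907
AA batteries (8-pack) €10.72: all other goods → 7% → €0.7504
Bottle of rosé €21.64: alcoholic beverages → 9% → €1.9476
Unrounded tax sum = €3.8887 → €3.89

€3.89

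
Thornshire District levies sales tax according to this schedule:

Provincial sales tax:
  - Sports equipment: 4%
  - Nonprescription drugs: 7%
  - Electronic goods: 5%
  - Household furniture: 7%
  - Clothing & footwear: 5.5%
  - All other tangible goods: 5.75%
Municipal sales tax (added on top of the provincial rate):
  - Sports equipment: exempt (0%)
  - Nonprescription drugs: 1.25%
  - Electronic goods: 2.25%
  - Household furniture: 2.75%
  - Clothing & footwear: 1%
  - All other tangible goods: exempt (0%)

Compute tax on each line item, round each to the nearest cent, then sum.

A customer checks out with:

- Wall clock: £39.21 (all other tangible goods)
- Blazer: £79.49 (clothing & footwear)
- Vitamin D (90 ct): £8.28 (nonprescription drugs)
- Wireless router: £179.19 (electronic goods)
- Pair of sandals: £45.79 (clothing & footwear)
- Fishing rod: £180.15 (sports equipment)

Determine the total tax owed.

£31.28

Wall clock £39.21: all other tangible goods → 5.75% + 0% municipal = 5.75% → £2.25
Blazer £79.49: clothing & footwear → 5.5% + 1% municipal = 6.5% → £5.17
Vitamin D (90 ct) £8.28: nonprescription drugs → 7% + 1.25% municipal = 8.25% → £0.68
Wireless router £179.19: electronic goods → 5% + 2.25% municipal = 7.25% → £12.99
Pair of sandals £45.79: clothing & footwear → 5.5% + 1% municipal = 6.5% → £2.98
Fishing rod £180.15: sports equipment → 4% + 0% municipal = 4% → £7.21
Total tax = £2.25 + £5.17 + £0.68 + £12.99 + £2.98 + £7.21 = £31.28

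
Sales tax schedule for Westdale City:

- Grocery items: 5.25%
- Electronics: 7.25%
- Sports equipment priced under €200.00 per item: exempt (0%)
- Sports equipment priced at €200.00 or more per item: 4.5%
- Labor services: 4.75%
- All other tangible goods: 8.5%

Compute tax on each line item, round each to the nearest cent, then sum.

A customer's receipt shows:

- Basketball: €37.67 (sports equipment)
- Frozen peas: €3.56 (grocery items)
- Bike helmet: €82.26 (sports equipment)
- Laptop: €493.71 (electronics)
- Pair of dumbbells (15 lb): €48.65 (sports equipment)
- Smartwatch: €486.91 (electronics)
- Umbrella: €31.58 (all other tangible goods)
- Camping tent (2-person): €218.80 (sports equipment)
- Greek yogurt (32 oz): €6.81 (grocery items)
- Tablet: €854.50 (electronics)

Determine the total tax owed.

€146.12

Basketball €37.67: sports equipment, under €200.00 → 0% → €0.00
Frozen peas €3.56: grocery items → 5.25% → €0.19
Bike helmet €82.26: sports equipment, under €200.00 → 0% → €0.00
Laptop €493.71: electronics → 7.25% → €35.79
Pair of dumbbells (15 lb) €48.65: sports equipment, under €200.00 → 0% → €0.00
Smartwatch €486.91: electronics → 7.25% → €35.30
Umbrella €31.58: all other tangible goods → 8.5% → €2.68
Camping tent (2-person) €218.80: sports equipment, €200.00 or more → 4.5% → €9.85
Greek yogurt (32 oz) €6.81: grocery items → 5.25% → €0.36
Tablet €854.50: electronics → 7.25% → €61.95
Total tax = €0.19 + €35.79 + €35.30 + €2.68 + €9.85 + €0.36 + €61.95 = €146.12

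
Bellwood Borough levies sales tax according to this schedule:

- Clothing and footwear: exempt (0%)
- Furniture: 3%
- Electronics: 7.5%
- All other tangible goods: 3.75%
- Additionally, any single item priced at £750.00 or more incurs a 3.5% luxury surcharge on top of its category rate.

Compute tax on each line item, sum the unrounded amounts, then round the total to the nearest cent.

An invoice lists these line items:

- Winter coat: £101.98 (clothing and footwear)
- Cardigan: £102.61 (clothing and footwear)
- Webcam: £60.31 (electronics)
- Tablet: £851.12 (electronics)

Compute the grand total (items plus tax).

Winter coat £101.98: clothing and footwear → 0% → £0.00
Cardigan £102.61: clothing and footwear → 0% → £0.00
Webcam £60.31: electronics → 7.5% → £4.52325
Tablet £851.12: electronics → 7.5% + 3.5% surcharge = 11% → £93.6232
Subtotal = £1116.02; unrounded tax = £98.14645 → £98.15; total due = £1214.17

£1214.17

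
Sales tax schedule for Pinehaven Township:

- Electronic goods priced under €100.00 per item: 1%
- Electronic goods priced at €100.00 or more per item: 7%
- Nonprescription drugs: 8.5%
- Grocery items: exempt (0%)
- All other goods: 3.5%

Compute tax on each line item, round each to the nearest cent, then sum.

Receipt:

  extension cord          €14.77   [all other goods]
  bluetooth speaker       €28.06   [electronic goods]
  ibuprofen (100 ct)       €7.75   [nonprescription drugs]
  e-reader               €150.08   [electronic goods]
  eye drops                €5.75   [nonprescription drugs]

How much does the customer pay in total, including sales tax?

Extension cord €14.77: all other goods → 3.5% → €0.52
Bluetooth speaker €28.06: electronic goods, under €100.00 → 1% → €0.28
Ibuprofen (100 ct) €7.75: nonprescription drugs → 8.5% → €0.66
E-reader €150.08: electronic goods, €100.00 or more → 7% → €10.51
Eye drops €5.75: nonprescription drugs → 8.5% → €0.49
Subtotal = €206.41; tax = €12.46; total due = €218.87

€218.87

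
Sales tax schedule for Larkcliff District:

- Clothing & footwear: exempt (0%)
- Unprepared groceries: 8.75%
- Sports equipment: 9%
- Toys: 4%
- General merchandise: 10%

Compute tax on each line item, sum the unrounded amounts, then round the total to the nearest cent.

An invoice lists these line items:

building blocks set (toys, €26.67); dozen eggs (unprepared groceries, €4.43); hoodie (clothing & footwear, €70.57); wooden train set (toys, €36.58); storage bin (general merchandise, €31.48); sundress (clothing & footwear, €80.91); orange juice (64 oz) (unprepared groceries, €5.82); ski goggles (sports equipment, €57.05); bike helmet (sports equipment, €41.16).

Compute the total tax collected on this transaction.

Building blocks set €26.67: toys → 4% → €1.0668
Dozen eggs €4.43: unprepared groceries → 8.75% → €0.387625
Hoodie €70.57: clothing & footwear → 0% → €0.00
Wooden train set €36.58: toys → 4% → €1.4632
Storage bin €31.48: general merchandise → 10% → €3.148
Sundress €80.91: clothing & footwear → 0% → €0.00
Orange juice (64 oz) €5.82: unprepared groceries → 8.75% → €0.50925
Ski goggles €57.05: sports equipment → 9% → €5.1345
Bike helmet €41.16: sports equipment → 9% → €3.7044
Unrounded tax sum = €15.413775 → €15.41

€15.41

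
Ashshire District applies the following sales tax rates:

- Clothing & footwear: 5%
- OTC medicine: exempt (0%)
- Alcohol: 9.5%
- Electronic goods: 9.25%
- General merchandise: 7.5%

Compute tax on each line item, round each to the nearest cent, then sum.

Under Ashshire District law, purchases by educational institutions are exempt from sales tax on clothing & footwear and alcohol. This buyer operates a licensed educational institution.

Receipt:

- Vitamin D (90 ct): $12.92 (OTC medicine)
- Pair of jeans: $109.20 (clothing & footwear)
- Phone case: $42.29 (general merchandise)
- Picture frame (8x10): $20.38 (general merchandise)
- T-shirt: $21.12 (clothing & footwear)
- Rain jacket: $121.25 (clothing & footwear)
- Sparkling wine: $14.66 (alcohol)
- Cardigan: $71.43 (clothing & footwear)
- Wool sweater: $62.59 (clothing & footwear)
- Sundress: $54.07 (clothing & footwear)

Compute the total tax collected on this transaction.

Vitamin D (90 ct) $12.92: OTC medicine → 0% → $0.00
Pair of jeans $109.20: clothing & footwear, buyer-exempt → 0% → $0.00
Phone case $42.29: general merchandise → 7.5% → $3.17
Picture frame (8x10) $20.38: general merchandise → 7.5% → $1.53
T-shirt $21.12: clothing & footwear, buyer-exempt → 0% → $0.00
Rain jacket $121.25: clothing & footwear, buyer-exempt → 0% → $0.00
Sparkling wine $14.66: alcohol, buyer-exempt → 0% → $0.00
Cardigan $71.43: clothing & footwear, buyer-exempt → 0% → $0.00
Wool sweater $62.59: clothing & footwear, buyer-exempt → 0% → $0.00
Sundress $54.07: clothing & footwear, buyer-exempt → 0% → $0.00
Total tax = $3.17 + $1.53 = $4.70

$4.70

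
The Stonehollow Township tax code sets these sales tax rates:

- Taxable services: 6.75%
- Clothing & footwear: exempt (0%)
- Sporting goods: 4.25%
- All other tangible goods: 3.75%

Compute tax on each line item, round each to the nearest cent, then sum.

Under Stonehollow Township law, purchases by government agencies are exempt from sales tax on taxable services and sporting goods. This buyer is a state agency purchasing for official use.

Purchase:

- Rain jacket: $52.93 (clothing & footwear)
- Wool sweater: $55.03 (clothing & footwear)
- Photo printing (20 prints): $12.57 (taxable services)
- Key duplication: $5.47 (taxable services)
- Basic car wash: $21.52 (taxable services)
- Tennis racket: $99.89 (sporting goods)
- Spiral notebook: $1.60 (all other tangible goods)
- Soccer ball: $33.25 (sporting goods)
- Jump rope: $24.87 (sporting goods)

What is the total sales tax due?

$0.06

Rain jacket $52.93: clothing & footwear → 0% → $0.00
Wool sweater $55.03: clothing & footwear → 0% → $0.00
Photo printing (20 prints) $12.57: taxable services, buyer-exempt → 0% → $0.00
Key duplication $5.47: taxable services, buyer-exempt → 0% → $0.00
Basic car wash $21.52: taxable services, buyer-exempt → 0% → $0.00
Tennis racket $99.89: sporting goods, buyer-exempt → 0% → $0.00
Spiral notebook $1.60: all other tangible goods → 3.75% → $0.06
Soccer ball $33.25: sporting goods, buyer-exempt → 0% → $0.00
Jump rope $24.87: sporting goods, buyer-exempt → 0% → $0.00
Total tax = $0.06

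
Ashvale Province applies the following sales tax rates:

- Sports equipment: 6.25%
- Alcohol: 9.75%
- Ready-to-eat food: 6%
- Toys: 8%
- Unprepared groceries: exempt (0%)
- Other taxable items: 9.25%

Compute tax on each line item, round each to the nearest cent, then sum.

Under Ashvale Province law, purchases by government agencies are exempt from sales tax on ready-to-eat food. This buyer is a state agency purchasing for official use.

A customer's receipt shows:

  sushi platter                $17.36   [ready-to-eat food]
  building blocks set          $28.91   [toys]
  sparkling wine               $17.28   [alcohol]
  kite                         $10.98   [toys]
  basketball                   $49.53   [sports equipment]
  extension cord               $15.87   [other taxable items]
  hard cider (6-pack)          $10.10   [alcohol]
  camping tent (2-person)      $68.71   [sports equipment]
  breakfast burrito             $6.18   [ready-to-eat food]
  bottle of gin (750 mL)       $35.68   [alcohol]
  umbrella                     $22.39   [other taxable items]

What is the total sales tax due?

Sushi platter $17.36: ready-to-eat food, buyer-exempt → 0% → $0.00
Building blocks set $28.91: toys → 8% → $2.31
Sparkling wine $17.28: alcohol → 9.75% → $1.68
Kite $10.98: toys → 8% → $0.88
Basketball $49.53: sports equipment → 6.25% → $3.10
Extension cord $15.87: other taxable items → 9.25% → $1.47
Hard cider (6-pack) $10.10: alcohol → 9.75% → $0.98
Camping tent (2-person) $68.71: sports equipment → 6.25% → $4.29
Breakfast burrito $6.18: ready-to-eat food, buyer-exempt → 0% → $0.00
Bottle of gin (750 mL) $35.68: alcohol → 9.75% → $3.48
Umbrella $22.39: other taxable items → 9.25% → $2.07
Total tax = $2.31 + $1.68 + $0.88 + $3.10 + $1.47 + $0.98 + $4.29 + $3.48 + $2.07 = $20.26

$20.26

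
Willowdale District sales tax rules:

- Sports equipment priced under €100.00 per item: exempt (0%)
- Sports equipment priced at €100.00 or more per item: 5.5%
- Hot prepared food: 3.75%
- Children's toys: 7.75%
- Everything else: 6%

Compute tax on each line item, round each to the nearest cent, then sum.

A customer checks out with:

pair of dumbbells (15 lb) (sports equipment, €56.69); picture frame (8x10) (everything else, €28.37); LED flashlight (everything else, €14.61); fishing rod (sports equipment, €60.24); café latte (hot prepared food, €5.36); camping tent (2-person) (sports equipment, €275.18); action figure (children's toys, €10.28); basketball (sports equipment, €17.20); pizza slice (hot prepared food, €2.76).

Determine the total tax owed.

Pair of dumbbells (15 lb) €56.69: sports equipment, under €100.00 → 0% → €0.00
Picture frame (8x10) €28.37: everything else → 6% → €1.70
LED flashlight €14.61: everything else → 6% → €0.88
Fishing rod €60.24: sports equipment, under €100.00 → 0% → €0.00
Café latte €5.36: hot prepared food → 3.75% → €0.20
Camping tent (2-person) €275.18: sports equipment, €100.00 or more → 5.5% → €15.13
Action figure €10.28: children's toys → 7.75% → €0.80
Basketball €17.20: sports equipment, under €100.00 → 0% → €0.00
Pizza slice €2.76: hot prepared food → 3.75% → €0.10
Total tax = €1.70 + €0.88 + €0.20 + €15.13 + €0.80 + €0.10 = €18.81

€18.81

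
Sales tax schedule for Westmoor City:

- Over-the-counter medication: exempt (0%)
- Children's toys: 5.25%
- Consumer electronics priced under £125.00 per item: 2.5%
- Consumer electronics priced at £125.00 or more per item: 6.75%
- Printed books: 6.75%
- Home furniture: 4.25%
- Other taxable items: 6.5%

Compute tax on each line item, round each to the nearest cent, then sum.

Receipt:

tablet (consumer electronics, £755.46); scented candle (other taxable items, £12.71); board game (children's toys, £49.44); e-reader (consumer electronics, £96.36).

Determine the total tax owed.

Tablet £755.46: consumer electronics, £125.00 or more → 6.75% → £50.99
Scented candle £12.71: other taxable items → 6.5% → £0.83
Board game £49.44: children's toys → 5.25% → £2.60
E-reader £96.36: consumer electronics, under £125.00 → 2.5% → £2.41
Total tax = £50.99 + £0.83 + £2.60 + £2.41 = £56.83

£56.83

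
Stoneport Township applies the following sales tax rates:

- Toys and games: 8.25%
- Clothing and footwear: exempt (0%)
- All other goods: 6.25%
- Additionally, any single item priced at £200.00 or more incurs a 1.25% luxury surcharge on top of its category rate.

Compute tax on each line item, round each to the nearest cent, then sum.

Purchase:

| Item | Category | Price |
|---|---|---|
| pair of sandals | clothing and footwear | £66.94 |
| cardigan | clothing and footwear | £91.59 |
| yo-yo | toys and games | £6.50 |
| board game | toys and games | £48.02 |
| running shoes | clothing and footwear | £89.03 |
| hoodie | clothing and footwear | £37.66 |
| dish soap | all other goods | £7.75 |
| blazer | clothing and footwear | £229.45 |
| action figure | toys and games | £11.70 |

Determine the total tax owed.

Pair of sandals £66.94: clothing and footwear → 0% → £0.00
Cardigan £91.59: clothing and footwear → 0% → £0.00
Yo-yo £6.50: toys and games → 8.25% → £0.54
Board game £48.02: toys and games → 8.25% → £3.96
Running shoes £89.03: clothing and footwear → 0% → £0.00
Hoodie £37.66: clothing and footwear → 0% → £0.00
Dish soap £7.75: all other goods → 6.25% → £0.48
Blazer £229.45: clothing and footwear → 0% + 1.25% surcharge = 1.25% → £2.87
Action figure £11.70: toys and games → 8.25% → £0.97
Total tax = £0.54 + £3.96 + £0.48 + £2.87 + £0.97 = £8.82

£8.82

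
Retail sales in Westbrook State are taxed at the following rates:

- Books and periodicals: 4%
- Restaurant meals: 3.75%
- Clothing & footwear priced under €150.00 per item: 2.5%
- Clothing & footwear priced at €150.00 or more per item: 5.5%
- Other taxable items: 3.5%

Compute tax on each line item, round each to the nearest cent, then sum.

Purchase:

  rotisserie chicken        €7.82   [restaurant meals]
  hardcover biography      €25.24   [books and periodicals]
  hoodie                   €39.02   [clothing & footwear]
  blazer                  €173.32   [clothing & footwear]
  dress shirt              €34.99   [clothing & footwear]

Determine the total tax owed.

€12.68

Rotisserie chicken €7.82: restaurant meals → 3.75% → €0.29
Hardcover biography €25.24: books and periodicals → 4% → €1.01
Hoodie €39.02: clothing & footwear, under €150.00 → 2.5% → €0.98
Blazer €173.32: clothing & footwear, €150.00 or more → 5.5% → €9.53
Dress shirt €34.99: clothing & footwear, under €150.00 → 2.5% → €0.87
Total tax = €0.29 + €1.01 + €0.98 + €9.53 + €0.87 = €12.68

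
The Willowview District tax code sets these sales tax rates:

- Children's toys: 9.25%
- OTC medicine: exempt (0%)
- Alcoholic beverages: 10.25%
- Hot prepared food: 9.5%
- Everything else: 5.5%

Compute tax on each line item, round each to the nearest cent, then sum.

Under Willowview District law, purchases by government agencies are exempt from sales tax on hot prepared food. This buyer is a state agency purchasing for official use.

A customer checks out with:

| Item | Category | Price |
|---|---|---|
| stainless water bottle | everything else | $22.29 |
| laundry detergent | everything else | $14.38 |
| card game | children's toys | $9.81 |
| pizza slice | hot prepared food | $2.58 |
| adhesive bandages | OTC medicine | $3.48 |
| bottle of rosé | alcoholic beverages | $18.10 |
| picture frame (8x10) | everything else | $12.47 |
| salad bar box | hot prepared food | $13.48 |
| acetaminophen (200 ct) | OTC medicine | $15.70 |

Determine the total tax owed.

$5.48

Stainless water bottle $22.29: everything else → 5.5% → $1.23
Laundry detergent $14.38: everything else → 5.5% → $0.79
Card game $9.81: children's toys → 9.25% → $0.91
Pizza slice $2.58: hot prepared food, buyer-exempt → 0% → $0.00
Adhesive bandages $3.48: OTC medicine → 0% → $0.00
Bottle of rosé $18.10: alcoholic beverages → 10.25% → $1.86
Picture frame (8x10) $12.47: everything else → 5.5% → $0.69
Salad bar box $13.48: hot prepared food, buyer-exempt → 0% → $0.00
Acetaminophen (200 ct) $15.70: OTC medicine → 0% → $0.00
Total tax = $1.23 + $0.79 + $0.91 + $1.86 + $0.69 = $5.48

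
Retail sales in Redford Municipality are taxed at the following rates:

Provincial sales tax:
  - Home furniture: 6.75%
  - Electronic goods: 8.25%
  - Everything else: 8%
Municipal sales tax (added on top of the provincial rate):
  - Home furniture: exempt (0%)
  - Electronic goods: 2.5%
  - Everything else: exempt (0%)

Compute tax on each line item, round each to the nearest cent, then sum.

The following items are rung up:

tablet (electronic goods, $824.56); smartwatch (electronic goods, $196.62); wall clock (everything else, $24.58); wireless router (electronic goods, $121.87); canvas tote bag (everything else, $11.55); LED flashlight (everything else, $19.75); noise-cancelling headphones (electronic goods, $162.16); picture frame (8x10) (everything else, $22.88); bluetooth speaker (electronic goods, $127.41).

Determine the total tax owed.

Tablet $824.56: electronic goods → 8.25% + 2.5% municipal = 10.75% → $88.64
Smartwatch $196.62: electronic goods → 8.25% + 2.5% municipal = 10.75% → $21.14
Wall clock $24.58: everything else → 8% + 0% municipal = 8% → $1.97
Wireless router $121.87: electronic goods → 8.25% + 2.5% municipal = 10.75% → $13.10
Canvas tote bag $11.55: everything else → 8% + 0% municipal = 8% → $0.92
LED flashlight $19.75: everything else → 8% + 0% municipal = 8% → $1.58
Noise-cancelling headphones $162.16: electronic goods → 8.25% + 2.5% municipal = 10.75% → $17.43
Picture frame (8x10) $22.88: everything else → 8% + 0% municipal = 8% → $1.83
Bluetooth speaker $127.41: electronic goods → 8.25% + 2.5% municipal = 10.75% → $13.70
Total tax = $88.64 + $21.14 + $1.97 + $13.10 + $0.92 + $1.58 + $17.43 + $1.83 + $13.70 = $160.31

$160.31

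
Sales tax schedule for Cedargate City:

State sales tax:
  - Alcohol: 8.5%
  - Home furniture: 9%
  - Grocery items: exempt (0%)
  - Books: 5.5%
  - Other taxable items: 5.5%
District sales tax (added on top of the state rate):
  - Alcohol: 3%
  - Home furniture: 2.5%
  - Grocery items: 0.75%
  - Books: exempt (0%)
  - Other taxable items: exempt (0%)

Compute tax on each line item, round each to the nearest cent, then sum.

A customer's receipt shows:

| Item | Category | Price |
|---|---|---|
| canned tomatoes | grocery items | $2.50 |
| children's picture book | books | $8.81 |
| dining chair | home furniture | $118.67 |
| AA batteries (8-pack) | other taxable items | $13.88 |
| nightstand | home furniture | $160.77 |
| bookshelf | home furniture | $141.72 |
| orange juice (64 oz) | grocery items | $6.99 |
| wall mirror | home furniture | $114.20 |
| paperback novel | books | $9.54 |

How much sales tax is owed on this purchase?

Canned tomatoes $2.50: grocery items → 0% + 0.75% district = 0.75% → $0.02
Children's picture book $8.81: books → 5.5% + 0% district = 5.5% → $0.48
Dining chair $118.67: home furniture → 9% + 2.5% district = 11.5% → $13.65
AA batteries (8-pack) $13.88: other taxable items → 5.5% + 0% district = 5.5% → $0.76
Nightstand $160.77: home furniture → 9% + 2.5% district = 11.5% → $18.49
Bookshelf $141.72: home furniture → 9% + 2.5% district = 11.5% → $16.30
Orange juice (64 oz) $6.99: grocery items → 0% + 0.75% district = 0.75% → $0.05
Wall mirror $114.20: home furniture → 9% + 2.5% district = 11.5% → $13.13
Paperback novel $9.54: books → 5.5% + 0% district = 5.5% → $0.52
Total tax = $0.02 + $0.48 + $13.65 + $0.76 + $18.49 + $16.30 + $0.05 + $13.13 + $0.52 = $63.40

$63.40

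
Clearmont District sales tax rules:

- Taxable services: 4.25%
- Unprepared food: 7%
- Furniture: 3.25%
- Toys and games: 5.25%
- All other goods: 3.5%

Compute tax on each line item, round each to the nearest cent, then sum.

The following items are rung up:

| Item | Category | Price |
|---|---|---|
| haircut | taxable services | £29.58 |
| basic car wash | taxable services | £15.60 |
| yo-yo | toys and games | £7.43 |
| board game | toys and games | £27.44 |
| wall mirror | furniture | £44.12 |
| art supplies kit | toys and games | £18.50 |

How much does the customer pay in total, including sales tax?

£148.82

Haircut £29.58: taxable services → 4.25% → £1.26
Basic car wash £15.60: taxable services → 4.25% → £0.66
Yo-yo £7.43: toys and games → 5.25% → £0.39
Board game £27.44: toys and games → 5.25% → £1.44
Wall mirror £44.12: furniture → 3.25% → £1.43
Art supplies kit £18.50: toys and games → 5.25% → £0.97
Subtotal = £142.67; tax = £6.15; total due = £148.82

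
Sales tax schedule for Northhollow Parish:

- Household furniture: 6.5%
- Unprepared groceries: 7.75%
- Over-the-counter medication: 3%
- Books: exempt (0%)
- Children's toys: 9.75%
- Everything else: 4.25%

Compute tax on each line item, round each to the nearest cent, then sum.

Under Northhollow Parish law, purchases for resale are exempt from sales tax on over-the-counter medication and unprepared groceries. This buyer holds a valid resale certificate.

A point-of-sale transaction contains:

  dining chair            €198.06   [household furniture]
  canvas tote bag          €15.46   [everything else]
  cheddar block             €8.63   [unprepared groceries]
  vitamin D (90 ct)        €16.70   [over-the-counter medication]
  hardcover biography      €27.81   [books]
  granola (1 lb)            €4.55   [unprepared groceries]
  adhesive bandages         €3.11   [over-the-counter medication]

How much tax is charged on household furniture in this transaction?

€12.87

Dining chair €198.06: household furniture → 6.5% → €12.87
Tax on household furniture = €12.87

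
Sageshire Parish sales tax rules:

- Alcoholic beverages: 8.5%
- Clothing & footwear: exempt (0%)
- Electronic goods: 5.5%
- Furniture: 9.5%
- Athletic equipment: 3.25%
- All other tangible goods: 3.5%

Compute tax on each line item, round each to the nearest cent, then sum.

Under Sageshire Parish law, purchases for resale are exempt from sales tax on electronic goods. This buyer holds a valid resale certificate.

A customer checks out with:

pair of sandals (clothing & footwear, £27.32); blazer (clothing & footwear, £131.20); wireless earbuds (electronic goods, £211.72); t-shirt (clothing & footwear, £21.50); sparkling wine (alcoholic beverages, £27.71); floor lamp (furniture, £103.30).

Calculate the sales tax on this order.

£12.17

Pair of sandals £27.32: clothing & footwear → 0% → £0.00
Blazer £131.20: clothing & footwear → 0% → £0.00
Wireless earbuds £211.72: electronic goods, buyer-exempt → 0% → £0.00
T-shirt £21.50: clothing & footwear → 0% → £0.00
Sparkling wine £27.71: alcoholic beverages → 8.5% → £2.36
Floor lamp £103.30: furniture → 9.5% → £9.81
Total tax = £2.36 + £9.81 = £12.17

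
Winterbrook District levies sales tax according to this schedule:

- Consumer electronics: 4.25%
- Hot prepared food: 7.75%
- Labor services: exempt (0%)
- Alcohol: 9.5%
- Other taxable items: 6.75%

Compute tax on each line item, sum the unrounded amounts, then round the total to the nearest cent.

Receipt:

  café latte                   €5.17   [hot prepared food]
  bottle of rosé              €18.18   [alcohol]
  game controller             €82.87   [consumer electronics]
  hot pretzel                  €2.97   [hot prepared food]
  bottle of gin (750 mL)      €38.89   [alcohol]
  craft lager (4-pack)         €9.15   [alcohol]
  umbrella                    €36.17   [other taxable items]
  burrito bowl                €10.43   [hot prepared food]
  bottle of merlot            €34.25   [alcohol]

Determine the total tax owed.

€16.95

Café latte €5.17: hot prepared food → 7.75% → €0.400675
Bottle of rosé €18.18: alcohol → 9.5% → €1.7271
Game controller €82.87: consumer electronics → 4.25% → €3.521975
Hot pretzel €2.97: hot prepared food → 7.75% → €0.230175
Bottle of gin (750 mL) €38.89: alcohol → 9.5% → €3.69455
Craft lager (4-pack) €9.15: alcohol → 9.5% → €0.86925
Umbrella €36.17: other taxable items → 6.75% → €2.441475
Burrito bowl €10.43: hot prepared food → 7.75% → €0.808325
Bottle of merlot €34.25: alcohol → 9.5% → €3.25375
Unrounded tax sum = €16.947275 → €16.95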